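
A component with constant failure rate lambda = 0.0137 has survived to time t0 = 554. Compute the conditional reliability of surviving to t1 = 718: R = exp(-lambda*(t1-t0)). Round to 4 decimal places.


lambda = 0.0137
t0 = 554, t1 = 718
t1 - t0 = 164
lambda * (t1-t0) = 0.0137 * 164 = 2.2468
R = exp(-2.2468)
R = 0.1057

0.1057


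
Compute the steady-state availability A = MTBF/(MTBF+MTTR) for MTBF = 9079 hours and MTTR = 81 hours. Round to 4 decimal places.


MTBF = 9079
MTTR = 81
MTBF + MTTR = 9160
A = 9079 / 9160
A = 0.9912

0.9912


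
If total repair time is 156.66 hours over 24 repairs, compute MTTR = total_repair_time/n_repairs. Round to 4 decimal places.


total_repair_time = 156.66
n_repairs = 24
MTTR = 156.66 / 24
MTTR = 6.5275

6.5275


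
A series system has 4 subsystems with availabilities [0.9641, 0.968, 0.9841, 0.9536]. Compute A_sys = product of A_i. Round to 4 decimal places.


Subsystems: [0.9641, 0.968, 0.9841, 0.9536]
After subsystem 1 (A=0.9641): product = 0.9641
After subsystem 2 (A=0.968): product = 0.9332
After subsystem 3 (A=0.9841): product = 0.9184
After subsystem 4 (A=0.9536): product = 0.8758
A_sys = 0.8758

0.8758


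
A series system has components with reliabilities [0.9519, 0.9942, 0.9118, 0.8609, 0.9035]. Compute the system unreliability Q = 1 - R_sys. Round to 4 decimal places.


Components: [0.9519, 0.9942, 0.9118, 0.8609, 0.9035]
After component 1: product = 0.9519
After component 2: product = 0.9464
After component 3: product = 0.8629
After component 4: product = 0.7429
After component 5: product = 0.6712
R_sys = 0.6712
Q = 1 - 0.6712 = 0.3288

0.3288


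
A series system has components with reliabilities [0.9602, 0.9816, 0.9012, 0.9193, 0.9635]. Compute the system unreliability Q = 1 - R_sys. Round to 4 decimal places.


Components: [0.9602, 0.9816, 0.9012, 0.9193, 0.9635]
After component 1: product = 0.9602
After component 2: product = 0.9425
After component 3: product = 0.8494
After component 4: product = 0.7809
After component 5: product = 0.7524
R_sys = 0.7524
Q = 1 - 0.7524 = 0.2476

0.2476


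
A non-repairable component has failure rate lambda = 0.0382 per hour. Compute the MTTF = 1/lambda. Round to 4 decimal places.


lambda = 0.0382
MTTF = 1 / 0.0382
MTTF = 26.178

26.178


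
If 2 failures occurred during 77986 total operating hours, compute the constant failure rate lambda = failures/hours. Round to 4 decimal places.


failures = 2
total_hours = 77986
lambda = 2 / 77986
lambda = 0.0

0.0


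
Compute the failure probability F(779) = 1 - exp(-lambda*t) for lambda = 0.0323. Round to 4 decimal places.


lambda = 0.0323, t = 779
lambda * t = 25.1617
exp(-25.1617) = 0.0
F(t) = 1 - 0.0
F(t) = 1.0

1.0


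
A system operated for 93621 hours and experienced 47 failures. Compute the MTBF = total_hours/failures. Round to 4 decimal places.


total_hours = 93621
failures = 47
MTBF = 93621 / 47
MTBF = 1991.9362

1991.9362


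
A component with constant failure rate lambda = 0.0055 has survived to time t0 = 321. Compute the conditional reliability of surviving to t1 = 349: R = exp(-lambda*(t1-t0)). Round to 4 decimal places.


lambda = 0.0055
t0 = 321, t1 = 349
t1 - t0 = 28
lambda * (t1-t0) = 0.0055 * 28 = 0.154
R = exp(-0.154)
R = 0.8573

0.8573


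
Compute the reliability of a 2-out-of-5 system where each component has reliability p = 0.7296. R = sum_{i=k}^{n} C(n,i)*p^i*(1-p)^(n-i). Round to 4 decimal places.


k = 2, n = 5, p = 0.7296
i=2: C(5,2)=10 * 0.7296^2 * 0.2704^3 = 0.1052
i=3: C(5,3)=10 * 0.7296^3 * 0.2704^2 = 0.284
i=4: C(5,4)=5 * 0.7296^4 * 0.2704^1 = 0.3831
i=5: C(5,5)=1 * 0.7296^5 * 0.2704^0 = 0.2067
R = sum of terms = 0.9791

0.9791


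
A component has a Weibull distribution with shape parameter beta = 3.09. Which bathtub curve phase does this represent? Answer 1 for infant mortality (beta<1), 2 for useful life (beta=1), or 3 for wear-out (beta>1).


beta = 3.09
Compare beta to 1:
beta < 1 => infant mortality (phase 1)
beta = 1 => useful life (phase 2)
beta > 1 => wear-out (phase 3)
Since beta = 3.09, this is wear-out (increasing failure rate)
Phase = 3

3


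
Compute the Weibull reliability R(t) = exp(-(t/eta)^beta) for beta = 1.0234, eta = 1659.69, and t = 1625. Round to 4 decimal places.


beta = 1.0234, eta = 1659.69, t = 1625
t/eta = 1625 / 1659.69 = 0.9791
(t/eta)^beta = 0.9791^1.0234 = 0.9786
R(t) = exp(-0.9786)
R(t) = 0.3758

0.3758


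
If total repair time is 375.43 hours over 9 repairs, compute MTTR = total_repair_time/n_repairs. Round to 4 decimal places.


total_repair_time = 375.43
n_repairs = 9
MTTR = 375.43 / 9
MTTR = 41.7144

41.7144


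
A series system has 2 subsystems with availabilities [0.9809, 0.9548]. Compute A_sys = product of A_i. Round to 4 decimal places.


Subsystems: [0.9809, 0.9548]
After subsystem 1 (A=0.9809): product = 0.9809
After subsystem 2 (A=0.9548): product = 0.9366
A_sys = 0.9366

0.9366


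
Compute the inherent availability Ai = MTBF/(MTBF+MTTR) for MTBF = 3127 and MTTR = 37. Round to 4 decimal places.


MTBF = 3127
MTTR = 37
MTBF + MTTR = 3164
Ai = 3127 / 3164
Ai = 0.9883

0.9883


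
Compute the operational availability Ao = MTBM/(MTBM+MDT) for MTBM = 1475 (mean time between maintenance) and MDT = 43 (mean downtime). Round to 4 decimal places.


MTBM = 1475
MDT = 43
MTBM + MDT = 1518
Ao = 1475 / 1518
Ao = 0.9717

0.9717


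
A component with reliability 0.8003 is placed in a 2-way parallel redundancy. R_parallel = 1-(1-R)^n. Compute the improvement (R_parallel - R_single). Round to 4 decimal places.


R_single = 0.8003, n = 2
1 - R_single = 0.1997
(1 - R_single)^n = 0.1997^2 = 0.0399
R_parallel = 1 - 0.0399 = 0.9601
Improvement = 0.9601 - 0.8003
Improvement = 0.1598

0.1598


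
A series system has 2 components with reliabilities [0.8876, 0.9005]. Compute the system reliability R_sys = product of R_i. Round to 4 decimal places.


Components: [0.8876, 0.9005]
After component 1 (R=0.8876): product = 0.8876
After component 2 (R=0.9005): product = 0.7993
R_sys = 0.7993

0.7993


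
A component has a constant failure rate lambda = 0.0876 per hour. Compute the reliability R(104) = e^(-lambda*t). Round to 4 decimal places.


lambda = 0.0876
t = 104
lambda * t = 9.1104
R(t) = e^(-9.1104)
R(t) = 0.0001

0.0001


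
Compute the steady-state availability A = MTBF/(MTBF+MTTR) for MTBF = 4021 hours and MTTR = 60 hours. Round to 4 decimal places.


MTBF = 4021
MTTR = 60
MTBF + MTTR = 4081
A = 4021 / 4081
A = 0.9853

0.9853


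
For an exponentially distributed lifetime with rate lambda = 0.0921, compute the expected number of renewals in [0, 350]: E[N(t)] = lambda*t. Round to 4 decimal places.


lambda = 0.0921
t = 350
E[N(t)] = lambda * t
E[N(t)] = 0.0921 * 350
E[N(t)] = 32.235

32.235


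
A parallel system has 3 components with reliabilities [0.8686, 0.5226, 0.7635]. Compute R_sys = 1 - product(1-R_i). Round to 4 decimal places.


Components: [0.8686, 0.5226, 0.7635]
(1 - 0.8686) = 0.1314, running product = 0.1314
(1 - 0.5226) = 0.4774, running product = 0.0627
(1 - 0.7635) = 0.2365, running product = 0.0148
Product of (1-R_i) = 0.0148
R_sys = 1 - 0.0148 = 0.9852

0.9852


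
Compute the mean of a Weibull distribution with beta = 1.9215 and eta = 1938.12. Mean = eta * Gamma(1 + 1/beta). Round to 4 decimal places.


beta = 1.9215, eta = 1938.12
1/beta = 0.5204
1 + 1/beta = 1.5204
Gamma(1.5204) = 0.8871
Mean = 1938.12 * 0.8871
Mean = 1719.2281

1719.2281


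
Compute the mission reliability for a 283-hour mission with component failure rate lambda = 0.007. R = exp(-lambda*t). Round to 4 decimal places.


lambda = 0.007
mission_time = 283
lambda * t = 0.007 * 283 = 1.981
R = exp(-1.981)
R = 0.1379

0.1379


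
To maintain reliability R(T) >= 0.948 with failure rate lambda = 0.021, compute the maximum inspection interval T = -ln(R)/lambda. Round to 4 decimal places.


R_target = 0.948
lambda = 0.021
-ln(0.948) = 0.0534
T = 0.0534 / 0.021
T = 2.5429

2.5429


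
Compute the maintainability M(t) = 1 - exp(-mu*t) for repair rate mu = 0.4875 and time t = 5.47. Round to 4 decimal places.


mu = 0.4875, t = 5.47
mu * t = 0.4875 * 5.47 = 2.6666
exp(-2.6666) = 0.0695
M(t) = 1 - 0.0695
M(t) = 0.9305

0.9305


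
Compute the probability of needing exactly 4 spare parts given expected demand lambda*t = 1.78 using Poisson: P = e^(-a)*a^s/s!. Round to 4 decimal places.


a = 1.78, s = 4
e^(-a) = e^(-1.78) = 0.1686
a^s = 1.78^4 = 10.0388
s! = 24
P = 0.1686 * 10.0388 / 24
P = 0.0705

0.0705


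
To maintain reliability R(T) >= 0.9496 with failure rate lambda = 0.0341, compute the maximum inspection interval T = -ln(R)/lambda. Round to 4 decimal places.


R_target = 0.9496
lambda = 0.0341
-ln(0.9496) = 0.0517
T = 0.0517 / 0.0341
T = 1.5166

1.5166


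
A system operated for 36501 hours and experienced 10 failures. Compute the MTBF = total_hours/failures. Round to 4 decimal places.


total_hours = 36501
failures = 10
MTBF = 36501 / 10
MTBF = 3650.1

3650.1


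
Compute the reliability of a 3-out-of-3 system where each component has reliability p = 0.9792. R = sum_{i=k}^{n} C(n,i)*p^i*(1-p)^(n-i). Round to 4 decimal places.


k = 3, n = 3, p = 0.9792
i=3: C(3,3)=1 * 0.9792^3 * 0.0208^0 = 0.9389
R = sum of terms = 0.9389

0.9389


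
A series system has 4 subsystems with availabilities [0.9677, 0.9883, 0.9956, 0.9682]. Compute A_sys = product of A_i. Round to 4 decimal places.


Subsystems: [0.9677, 0.9883, 0.9956, 0.9682]
After subsystem 1 (A=0.9677): product = 0.9677
After subsystem 2 (A=0.9883): product = 0.9564
After subsystem 3 (A=0.9956): product = 0.9522
After subsystem 4 (A=0.9682): product = 0.9219
A_sys = 0.9219

0.9219


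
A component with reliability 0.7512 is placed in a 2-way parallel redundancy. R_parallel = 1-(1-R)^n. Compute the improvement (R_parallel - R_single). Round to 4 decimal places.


R_single = 0.7512, n = 2
1 - R_single = 0.2488
(1 - R_single)^n = 0.2488^2 = 0.0619
R_parallel = 1 - 0.0619 = 0.9381
Improvement = 0.9381 - 0.7512
Improvement = 0.1869

0.1869


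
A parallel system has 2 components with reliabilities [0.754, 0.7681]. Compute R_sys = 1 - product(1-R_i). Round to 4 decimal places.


Components: [0.754, 0.7681]
(1 - 0.754) = 0.246, running product = 0.246
(1 - 0.7681) = 0.2319, running product = 0.057
Product of (1-R_i) = 0.057
R_sys = 1 - 0.057 = 0.943

0.943


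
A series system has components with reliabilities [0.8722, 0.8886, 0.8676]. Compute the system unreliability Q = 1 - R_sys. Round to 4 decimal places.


Components: [0.8722, 0.8886, 0.8676]
After component 1: product = 0.8722
After component 2: product = 0.775
After component 3: product = 0.6724
R_sys = 0.6724
Q = 1 - 0.6724 = 0.3276

0.3276


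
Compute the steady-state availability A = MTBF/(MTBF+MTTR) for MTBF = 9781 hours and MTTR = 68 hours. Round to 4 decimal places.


MTBF = 9781
MTTR = 68
MTBF + MTTR = 9849
A = 9781 / 9849
A = 0.9931

0.9931


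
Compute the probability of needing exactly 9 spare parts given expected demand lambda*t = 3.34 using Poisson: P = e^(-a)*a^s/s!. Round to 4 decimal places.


a = 3.34, s = 9
e^(-a) = e^(-3.34) = 0.0354
a^s = 3.34^9 = 51727.1084
s! = 362880
P = 0.0354 * 51727.1084 / 362880
P = 0.0051

0.0051


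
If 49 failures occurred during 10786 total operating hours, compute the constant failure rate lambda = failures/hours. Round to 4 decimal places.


failures = 49
total_hours = 10786
lambda = 49 / 10786
lambda = 0.0045

0.0045


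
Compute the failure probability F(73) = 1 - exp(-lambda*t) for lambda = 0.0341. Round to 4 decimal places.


lambda = 0.0341, t = 73
lambda * t = 2.4893
exp(-2.4893) = 0.083
F(t) = 1 - 0.083
F(t) = 0.917

0.917


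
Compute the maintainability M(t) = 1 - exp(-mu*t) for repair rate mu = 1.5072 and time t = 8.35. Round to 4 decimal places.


mu = 1.5072, t = 8.35
mu * t = 1.5072 * 8.35 = 12.5851
exp(-12.5851) = 0.0
M(t) = 1 - 0.0
M(t) = 1.0

1.0


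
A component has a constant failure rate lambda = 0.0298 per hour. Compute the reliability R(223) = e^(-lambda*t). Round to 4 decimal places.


lambda = 0.0298
t = 223
lambda * t = 6.6454
R(t) = e^(-6.6454)
R(t) = 0.0013

0.0013


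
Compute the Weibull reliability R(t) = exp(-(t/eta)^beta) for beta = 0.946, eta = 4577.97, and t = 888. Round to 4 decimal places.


beta = 0.946, eta = 4577.97, t = 888
t/eta = 888 / 4577.97 = 0.194
(t/eta)^beta = 0.194^0.946 = 0.2119
R(t) = exp(-0.2119)
R(t) = 0.809

0.809


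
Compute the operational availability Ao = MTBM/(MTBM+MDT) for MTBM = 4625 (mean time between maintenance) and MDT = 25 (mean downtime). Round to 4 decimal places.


MTBM = 4625
MDT = 25
MTBM + MDT = 4650
Ao = 4625 / 4650
Ao = 0.9946

0.9946


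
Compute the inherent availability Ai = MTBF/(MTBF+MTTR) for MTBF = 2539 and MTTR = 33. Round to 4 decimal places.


MTBF = 2539
MTTR = 33
MTBF + MTTR = 2572
Ai = 2539 / 2572
Ai = 0.9872

0.9872


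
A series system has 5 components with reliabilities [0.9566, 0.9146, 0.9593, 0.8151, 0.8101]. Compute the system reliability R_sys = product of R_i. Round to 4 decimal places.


Components: [0.9566, 0.9146, 0.9593, 0.8151, 0.8101]
After component 1 (R=0.9566): product = 0.9566
After component 2 (R=0.9146): product = 0.8749
After component 3 (R=0.9593): product = 0.8393
After component 4 (R=0.8151): product = 0.6841
After component 5 (R=0.8101): product = 0.5542
R_sys = 0.5542

0.5542


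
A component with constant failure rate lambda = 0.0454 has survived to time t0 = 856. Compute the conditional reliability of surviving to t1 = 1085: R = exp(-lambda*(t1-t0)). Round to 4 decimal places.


lambda = 0.0454
t0 = 856, t1 = 1085
t1 - t0 = 229
lambda * (t1-t0) = 0.0454 * 229 = 10.3966
R = exp(-10.3966)
R = 0.0

0.0


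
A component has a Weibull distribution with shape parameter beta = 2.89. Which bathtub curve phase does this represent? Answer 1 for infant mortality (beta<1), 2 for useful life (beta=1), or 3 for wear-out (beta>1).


beta = 2.89
Compare beta to 1:
beta < 1 => infant mortality (phase 1)
beta = 1 => useful life (phase 2)
beta > 1 => wear-out (phase 3)
Since beta = 2.89, this is wear-out (increasing failure rate)
Phase = 3

3


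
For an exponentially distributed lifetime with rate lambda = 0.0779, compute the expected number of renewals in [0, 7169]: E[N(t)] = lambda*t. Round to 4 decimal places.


lambda = 0.0779
t = 7169
E[N(t)] = lambda * t
E[N(t)] = 0.0779 * 7169
E[N(t)] = 558.4651

558.4651


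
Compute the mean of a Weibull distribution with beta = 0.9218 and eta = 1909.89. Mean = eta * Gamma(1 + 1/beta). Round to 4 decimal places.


beta = 0.9218, eta = 1909.89
1/beta = 1.0848
1 + 1/beta = 2.0848
Gamma(2.0848) = 1.0389
Mean = 1909.89 * 1.0389
Mean = 1984.1543

1984.1543


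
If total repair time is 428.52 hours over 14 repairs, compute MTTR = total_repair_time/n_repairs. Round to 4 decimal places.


total_repair_time = 428.52
n_repairs = 14
MTTR = 428.52 / 14
MTTR = 30.6086

30.6086


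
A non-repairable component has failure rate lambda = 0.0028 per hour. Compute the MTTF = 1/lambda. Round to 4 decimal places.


lambda = 0.0028
MTTF = 1 / 0.0028
MTTF = 357.1429

357.1429


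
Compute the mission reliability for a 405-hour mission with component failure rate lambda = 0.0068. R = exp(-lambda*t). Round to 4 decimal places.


lambda = 0.0068
mission_time = 405
lambda * t = 0.0068 * 405 = 2.754
R = exp(-2.754)
R = 0.0637

0.0637


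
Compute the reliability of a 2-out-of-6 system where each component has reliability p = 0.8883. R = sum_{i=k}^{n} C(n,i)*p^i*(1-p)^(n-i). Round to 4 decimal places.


k = 2, n = 6, p = 0.8883
i=2: C(6,2)=15 * 0.8883^2 * 0.1117^4 = 0.0018
i=3: C(6,3)=20 * 0.8883^3 * 0.1117^3 = 0.0195
i=4: C(6,4)=15 * 0.8883^4 * 0.1117^2 = 0.1165
i=5: C(6,5)=6 * 0.8883^5 * 0.1117^1 = 0.3707
i=6: C(6,6)=1 * 0.8883^6 * 0.1117^0 = 0.4913
R = sum of terms = 0.9999

0.9999


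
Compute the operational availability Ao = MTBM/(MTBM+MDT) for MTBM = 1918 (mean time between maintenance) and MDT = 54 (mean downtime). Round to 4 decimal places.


MTBM = 1918
MDT = 54
MTBM + MDT = 1972
Ao = 1918 / 1972
Ao = 0.9726

0.9726


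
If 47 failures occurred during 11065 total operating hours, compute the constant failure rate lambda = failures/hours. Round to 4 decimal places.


failures = 47
total_hours = 11065
lambda = 47 / 11065
lambda = 0.0042

0.0042


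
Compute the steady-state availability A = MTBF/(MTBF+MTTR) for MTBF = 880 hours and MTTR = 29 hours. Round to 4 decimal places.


MTBF = 880
MTTR = 29
MTBF + MTTR = 909
A = 880 / 909
A = 0.9681

0.9681


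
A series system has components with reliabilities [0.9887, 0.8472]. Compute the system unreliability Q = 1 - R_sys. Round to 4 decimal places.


Components: [0.9887, 0.8472]
After component 1: product = 0.9887
After component 2: product = 0.8376
R_sys = 0.8376
Q = 1 - 0.8376 = 0.1624

0.1624


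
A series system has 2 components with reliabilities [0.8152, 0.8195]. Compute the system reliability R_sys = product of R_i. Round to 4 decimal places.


Components: [0.8152, 0.8195]
After component 1 (R=0.8152): product = 0.8152
After component 2 (R=0.8195): product = 0.6681
R_sys = 0.6681

0.6681


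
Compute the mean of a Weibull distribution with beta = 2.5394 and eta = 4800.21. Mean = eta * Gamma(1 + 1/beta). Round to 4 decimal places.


beta = 2.5394, eta = 4800.21
1/beta = 0.3938
1 + 1/beta = 1.3938
Gamma(1.3938) = 0.8876
Mean = 4800.21 * 0.8876
Mean = 4260.7598

4260.7598


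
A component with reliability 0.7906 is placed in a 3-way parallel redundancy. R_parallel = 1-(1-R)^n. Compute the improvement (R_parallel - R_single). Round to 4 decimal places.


R_single = 0.7906, n = 3
1 - R_single = 0.2094
(1 - R_single)^n = 0.2094^3 = 0.0092
R_parallel = 1 - 0.0092 = 0.9908
Improvement = 0.9908 - 0.7906
Improvement = 0.2002

0.2002


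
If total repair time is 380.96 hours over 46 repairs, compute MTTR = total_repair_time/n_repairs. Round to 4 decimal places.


total_repair_time = 380.96
n_repairs = 46
MTTR = 380.96 / 46
MTTR = 8.2817

8.2817


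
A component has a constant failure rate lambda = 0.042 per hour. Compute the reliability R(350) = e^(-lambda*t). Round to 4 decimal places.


lambda = 0.042
t = 350
lambda * t = 14.7
R(t) = e^(-14.7)
R(t) = 0.0

0.0


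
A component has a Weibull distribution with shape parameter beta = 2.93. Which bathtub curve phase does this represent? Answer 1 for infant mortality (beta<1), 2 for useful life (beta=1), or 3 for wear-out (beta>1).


beta = 2.93
Compare beta to 1:
beta < 1 => infant mortality (phase 1)
beta = 1 => useful life (phase 2)
beta > 1 => wear-out (phase 3)
Since beta = 2.93, this is wear-out (increasing failure rate)
Phase = 3

3


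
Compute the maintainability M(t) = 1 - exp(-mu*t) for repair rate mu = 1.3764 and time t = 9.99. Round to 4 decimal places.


mu = 1.3764, t = 9.99
mu * t = 1.3764 * 9.99 = 13.7502
exp(-13.7502) = 0.0
M(t) = 1 - 0.0
M(t) = 1.0

1.0


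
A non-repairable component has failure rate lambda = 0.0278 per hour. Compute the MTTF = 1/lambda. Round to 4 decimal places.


lambda = 0.0278
MTTF = 1 / 0.0278
MTTF = 35.9712

35.9712


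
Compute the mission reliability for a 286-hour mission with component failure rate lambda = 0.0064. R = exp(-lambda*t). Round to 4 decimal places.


lambda = 0.0064
mission_time = 286
lambda * t = 0.0064 * 286 = 1.8304
R = exp(-1.8304)
R = 0.1603

0.1603


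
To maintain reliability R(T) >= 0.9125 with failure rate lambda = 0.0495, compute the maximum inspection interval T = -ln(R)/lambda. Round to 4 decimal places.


R_target = 0.9125
lambda = 0.0495
-ln(0.9125) = 0.0916
T = 0.0916 / 0.0495
T = 1.8498

1.8498


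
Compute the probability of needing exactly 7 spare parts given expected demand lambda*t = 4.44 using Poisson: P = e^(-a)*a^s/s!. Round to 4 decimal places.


a = 4.44, s = 7
e^(-a) = e^(-4.44) = 0.0118
a^s = 4.44^7 = 34015.8079
s! = 5040
P = 0.0118 * 34015.8079 / 5040
P = 0.0796

0.0796


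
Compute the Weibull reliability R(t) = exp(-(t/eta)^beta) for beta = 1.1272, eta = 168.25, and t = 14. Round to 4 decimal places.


beta = 1.1272, eta = 168.25, t = 14
t/eta = 14 / 168.25 = 0.0832
(t/eta)^beta = 0.0832^1.1272 = 0.0606
R(t) = exp(-0.0606)
R(t) = 0.9412

0.9412


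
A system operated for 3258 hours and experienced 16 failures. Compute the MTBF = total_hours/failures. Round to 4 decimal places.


total_hours = 3258
failures = 16
MTBF = 3258 / 16
MTBF = 203.625

203.625


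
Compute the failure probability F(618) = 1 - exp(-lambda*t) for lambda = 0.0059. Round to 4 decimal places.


lambda = 0.0059, t = 618
lambda * t = 3.6462
exp(-3.6462) = 0.0261
F(t) = 1 - 0.0261
F(t) = 0.9739

0.9739


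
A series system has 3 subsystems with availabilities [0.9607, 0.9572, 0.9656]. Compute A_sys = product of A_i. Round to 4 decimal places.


Subsystems: [0.9607, 0.9572, 0.9656]
After subsystem 1 (A=0.9607): product = 0.9607
After subsystem 2 (A=0.9572): product = 0.9196
After subsystem 3 (A=0.9656): product = 0.8879
A_sys = 0.8879

0.8879


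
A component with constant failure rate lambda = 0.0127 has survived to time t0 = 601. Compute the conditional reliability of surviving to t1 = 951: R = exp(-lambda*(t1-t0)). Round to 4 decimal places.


lambda = 0.0127
t0 = 601, t1 = 951
t1 - t0 = 350
lambda * (t1-t0) = 0.0127 * 350 = 4.445
R = exp(-4.445)
R = 0.0117

0.0117


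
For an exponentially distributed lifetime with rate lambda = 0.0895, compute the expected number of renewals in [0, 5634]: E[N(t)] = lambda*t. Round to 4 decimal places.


lambda = 0.0895
t = 5634
E[N(t)] = lambda * t
E[N(t)] = 0.0895 * 5634
E[N(t)] = 504.243

504.243


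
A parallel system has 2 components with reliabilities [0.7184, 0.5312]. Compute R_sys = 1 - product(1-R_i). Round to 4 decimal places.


Components: [0.7184, 0.5312]
(1 - 0.7184) = 0.2816, running product = 0.2816
(1 - 0.5312) = 0.4688, running product = 0.132
Product of (1-R_i) = 0.132
R_sys = 1 - 0.132 = 0.868

0.868


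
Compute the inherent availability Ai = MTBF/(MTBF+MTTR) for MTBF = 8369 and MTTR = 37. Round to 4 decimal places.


MTBF = 8369
MTTR = 37
MTBF + MTTR = 8406
Ai = 8369 / 8406
Ai = 0.9956

0.9956


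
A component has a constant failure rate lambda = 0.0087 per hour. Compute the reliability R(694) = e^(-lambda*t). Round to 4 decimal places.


lambda = 0.0087
t = 694
lambda * t = 6.0378
R(t) = e^(-6.0378)
R(t) = 0.0024

0.0024


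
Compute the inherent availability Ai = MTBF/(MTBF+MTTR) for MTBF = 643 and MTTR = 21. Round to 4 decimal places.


MTBF = 643
MTTR = 21
MTBF + MTTR = 664
Ai = 643 / 664
Ai = 0.9684

0.9684


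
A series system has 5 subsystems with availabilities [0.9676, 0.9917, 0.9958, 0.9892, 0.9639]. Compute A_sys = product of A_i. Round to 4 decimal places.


Subsystems: [0.9676, 0.9917, 0.9958, 0.9892, 0.9639]
After subsystem 1 (A=0.9676): product = 0.9676
After subsystem 2 (A=0.9917): product = 0.9596
After subsystem 3 (A=0.9958): product = 0.9555
After subsystem 4 (A=0.9892): product = 0.9452
After subsystem 5 (A=0.9639): product = 0.9111
A_sys = 0.9111

0.9111


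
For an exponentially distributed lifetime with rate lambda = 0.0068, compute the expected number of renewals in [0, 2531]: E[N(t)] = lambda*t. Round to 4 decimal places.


lambda = 0.0068
t = 2531
E[N(t)] = lambda * t
E[N(t)] = 0.0068 * 2531
E[N(t)] = 17.2108

17.2108


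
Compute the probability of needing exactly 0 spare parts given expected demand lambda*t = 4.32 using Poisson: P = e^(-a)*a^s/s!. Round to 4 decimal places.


a = 4.32, s = 0
e^(-a) = e^(-4.32) = 0.0133
a^s = 4.32^0 = 1.0
s! = 1
P = 0.0133 * 1.0 / 1
P = 0.0133

0.0133


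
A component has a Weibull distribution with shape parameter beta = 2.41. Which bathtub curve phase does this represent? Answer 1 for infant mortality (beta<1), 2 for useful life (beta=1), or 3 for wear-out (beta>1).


beta = 2.41
Compare beta to 1:
beta < 1 => infant mortality (phase 1)
beta = 1 => useful life (phase 2)
beta > 1 => wear-out (phase 3)
Since beta = 2.41, this is wear-out (increasing failure rate)
Phase = 3

3


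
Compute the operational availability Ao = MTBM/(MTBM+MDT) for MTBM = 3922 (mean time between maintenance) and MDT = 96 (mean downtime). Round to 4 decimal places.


MTBM = 3922
MDT = 96
MTBM + MDT = 4018
Ao = 3922 / 4018
Ao = 0.9761

0.9761


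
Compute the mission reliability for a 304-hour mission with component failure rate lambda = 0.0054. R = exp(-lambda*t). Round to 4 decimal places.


lambda = 0.0054
mission_time = 304
lambda * t = 0.0054 * 304 = 1.6416
R = exp(-1.6416)
R = 0.1937

0.1937


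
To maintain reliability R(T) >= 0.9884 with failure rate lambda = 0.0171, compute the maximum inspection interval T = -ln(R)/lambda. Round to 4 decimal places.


R_target = 0.9884
lambda = 0.0171
-ln(0.9884) = 0.0117
T = 0.0117 / 0.0171
T = 0.6823

0.6823


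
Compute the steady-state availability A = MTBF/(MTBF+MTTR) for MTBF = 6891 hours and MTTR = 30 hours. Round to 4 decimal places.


MTBF = 6891
MTTR = 30
MTBF + MTTR = 6921
A = 6891 / 6921
A = 0.9957

0.9957


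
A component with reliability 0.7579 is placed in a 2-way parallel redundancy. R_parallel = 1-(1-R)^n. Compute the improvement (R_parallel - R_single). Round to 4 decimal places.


R_single = 0.7579, n = 2
1 - R_single = 0.2421
(1 - R_single)^n = 0.2421^2 = 0.0586
R_parallel = 1 - 0.0586 = 0.9414
Improvement = 0.9414 - 0.7579
Improvement = 0.1835

0.1835


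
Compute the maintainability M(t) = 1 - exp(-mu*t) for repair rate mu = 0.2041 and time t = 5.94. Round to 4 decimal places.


mu = 0.2041, t = 5.94
mu * t = 0.2041 * 5.94 = 1.2124
exp(-1.2124) = 0.2975
M(t) = 1 - 0.2975
M(t) = 0.7025

0.7025


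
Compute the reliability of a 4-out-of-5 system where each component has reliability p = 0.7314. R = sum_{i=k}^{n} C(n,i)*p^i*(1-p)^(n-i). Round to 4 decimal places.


k = 4, n = 5, p = 0.7314
i=4: C(5,4)=5 * 0.7314^4 * 0.2686^1 = 0.3843
i=5: C(5,5)=1 * 0.7314^5 * 0.2686^0 = 0.2093
R = sum of terms = 0.5936

0.5936


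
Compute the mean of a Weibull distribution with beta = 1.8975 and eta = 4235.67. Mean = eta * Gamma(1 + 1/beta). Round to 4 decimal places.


beta = 1.8975, eta = 4235.67
1/beta = 0.527
1 + 1/beta = 1.527
Gamma(1.527) = 0.8874
Mean = 4235.67 * 0.8874
Mean = 3758.7375

3758.7375


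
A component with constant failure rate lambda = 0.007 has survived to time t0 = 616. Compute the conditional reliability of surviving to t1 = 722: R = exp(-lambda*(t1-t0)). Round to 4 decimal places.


lambda = 0.007
t0 = 616, t1 = 722
t1 - t0 = 106
lambda * (t1-t0) = 0.007 * 106 = 0.742
R = exp(-0.742)
R = 0.4762

0.4762


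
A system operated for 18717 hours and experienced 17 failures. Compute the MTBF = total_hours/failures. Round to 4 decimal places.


total_hours = 18717
failures = 17
MTBF = 18717 / 17
MTBF = 1101.0

1101.0


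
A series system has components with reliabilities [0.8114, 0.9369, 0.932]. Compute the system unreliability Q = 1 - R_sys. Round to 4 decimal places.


Components: [0.8114, 0.9369, 0.932]
After component 1: product = 0.8114
After component 2: product = 0.7602
After component 3: product = 0.7085
R_sys = 0.7085
Q = 1 - 0.7085 = 0.2915

0.2915


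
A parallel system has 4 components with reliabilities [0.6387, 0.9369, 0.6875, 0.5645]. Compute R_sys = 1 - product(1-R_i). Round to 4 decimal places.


Components: [0.6387, 0.9369, 0.6875, 0.5645]
(1 - 0.6387) = 0.3613, running product = 0.3613
(1 - 0.9369) = 0.0631, running product = 0.0228
(1 - 0.6875) = 0.3125, running product = 0.0071
(1 - 0.5645) = 0.4355, running product = 0.0031
Product of (1-R_i) = 0.0031
R_sys = 1 - 0.0031 = 0.9969

0.9969


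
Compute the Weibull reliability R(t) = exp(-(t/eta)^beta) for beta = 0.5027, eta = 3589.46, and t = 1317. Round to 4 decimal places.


beta = 0.5027, eta = 3589.46, t = 1317
t/eta = 1317 / 3589.46 = 0.3669
(t/eta)^beta = 0.3669^0.5027 = 0.6041
R(t) = exp(-0.6041)
R(t) = 0.5466

0.5466


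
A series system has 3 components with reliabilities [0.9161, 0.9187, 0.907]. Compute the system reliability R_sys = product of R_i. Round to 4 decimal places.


Components: [0.9161, 0.9187, 0.907]
After component 1 (R=0.9161): product = 0.9161
After component 2 (R=0.9187): product = 0.8416
After component 3 (R=0.907): product = 0.7634
R_sys = 0.7634

0.7634


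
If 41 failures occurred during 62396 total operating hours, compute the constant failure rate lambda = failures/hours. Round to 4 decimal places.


failures = 41
total_hours = 62396
lambda = 41 / 62396
lambda = 0.0007

0.0007


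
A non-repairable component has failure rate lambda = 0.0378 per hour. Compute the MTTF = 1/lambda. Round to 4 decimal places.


lambda = 0.0378
MTTF = 1 / 0.0378
MTTF = 26.455

26.455


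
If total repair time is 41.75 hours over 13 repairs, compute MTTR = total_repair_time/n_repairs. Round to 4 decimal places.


total_repair_time = 41.75
n_repairs = 13
MTTR = 41.75 / 13
MTTR = 3.2115

3.2115


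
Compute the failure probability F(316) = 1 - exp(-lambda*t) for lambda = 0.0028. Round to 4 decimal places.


lambda = 0.0028, t = 316
lambda * t = 0.8848
exp(-0.8848) = 0.4128
F(t) = 1 - 0.4128
F(t) = 0.5872

0.5872


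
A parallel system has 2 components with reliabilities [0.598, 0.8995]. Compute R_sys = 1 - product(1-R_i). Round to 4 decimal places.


Components: [0.598, 0.8995]
(1 - 0.598) = 0.402, running product = 0.402
(1 - 0.8995) = 0.1005, running product = 0.0404
Product of (1-R_i) = 0.0404
R_sys = 1 - 0.0404 = 0.9596

0.9596


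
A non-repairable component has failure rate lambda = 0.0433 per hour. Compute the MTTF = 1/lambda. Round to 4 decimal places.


lambda = 0.0433
MTTF = 1 / 0.0433
MTTF = 23.0947

23.0947


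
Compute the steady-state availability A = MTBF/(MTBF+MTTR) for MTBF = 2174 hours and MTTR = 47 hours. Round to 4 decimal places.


MTBF = 2174
MTTR = 47
MTBF + MTTR = 2221
A = 2174 / 2221
A = 0.9788

0.9788


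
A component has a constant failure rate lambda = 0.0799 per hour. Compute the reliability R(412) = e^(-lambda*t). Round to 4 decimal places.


lambda = 0.0799
t = 412
lambda * t = 32.9188
R(t) = e^(-32.9188)
R(t) = 0.0

0.0


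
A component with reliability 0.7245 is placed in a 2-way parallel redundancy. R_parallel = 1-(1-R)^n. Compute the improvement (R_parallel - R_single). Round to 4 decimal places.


R_single = 0.7245, n = 2
1 - R_single = 0.2755
(1 - R_single)^n = 0.2755^2 = 0.0759
R_parallel = 1 - 0.0759 = 0.9241
Improvement = 0.9241 - 0.7245
Improvement = 0.1996

0.1996


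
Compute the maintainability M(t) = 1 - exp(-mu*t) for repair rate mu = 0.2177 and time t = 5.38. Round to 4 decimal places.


mu = 0.2177, t = 5.38
mu * t = 0.2177 * 5.38 = 1.1712
exp(-1.1712) = 0.31
M(t) = 1 - 0.31
M(t) = 0.69

0.69


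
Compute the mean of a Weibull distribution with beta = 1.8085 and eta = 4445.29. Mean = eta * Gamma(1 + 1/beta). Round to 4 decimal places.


beta = 1.8085, eta = 4445.29
1/beta = 0.5529
1 + 1/beta = 1.5529
Gamma(1.5529) = 0.8891
Mean = 4445.29 * 0.8891
Mean = 3952.2496

3952.2496


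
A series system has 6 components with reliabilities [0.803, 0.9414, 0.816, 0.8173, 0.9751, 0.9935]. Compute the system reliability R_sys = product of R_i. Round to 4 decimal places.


Components: [0.803, 0.9414, 0.816, 0.8173, 0.9751, 0.9935]
After component 1 (R=0.803): product = 0.803
After component 2 (R=0.9414): product = 0.7559
After component 3 (R=0.816): product = 0.6169
After component 4 (R=0.8173): product = 0.5042
After component 5 (R=0.9751): product = 0.4916
After component 6 (R=0.9935): product = 0.4884
R_sys = 0.4884

0.4884


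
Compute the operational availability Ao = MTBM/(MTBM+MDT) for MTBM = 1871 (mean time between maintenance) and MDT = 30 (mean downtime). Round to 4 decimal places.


MTBM = 1871
MDT = 30
MTBM + MDT = 1901
Ao = 1871 / 1901
Ao = 0.9842

0.9842


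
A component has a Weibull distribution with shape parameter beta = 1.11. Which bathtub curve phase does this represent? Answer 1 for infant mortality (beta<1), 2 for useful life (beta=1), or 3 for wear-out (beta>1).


beta = 1.11
Compare beta to 1:
beta < 1 => infant mortality (phase 1)
beta = 1 => useful life (phase 2)
beta > 1 => wear-out (phase 3)
Since beta = 1.11, this is wear-out (increasing failure rate)
Phase = 3

3


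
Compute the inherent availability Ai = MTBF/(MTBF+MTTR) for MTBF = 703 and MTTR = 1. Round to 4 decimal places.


MTBF = 703
MTTR = 1
MTBF + MTTR = 704
Ai = 703 / 704
Ai = 0.9986

0.9986


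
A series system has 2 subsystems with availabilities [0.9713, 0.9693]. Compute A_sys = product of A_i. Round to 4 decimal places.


Subsystems: [0.9713, 0.9693]
After subsystem 1 (A=0.9713): product = 0.9713
After subsystem 2 (A=0.9693): product = 0.9415
A_sys = 0.9415

0.9415


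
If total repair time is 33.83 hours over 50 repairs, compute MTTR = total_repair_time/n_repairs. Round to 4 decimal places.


total_repair_time = 33.83
n_repairs = 50
MTTR = 33.83 / 50
MTTR = 0.6766

0.6766


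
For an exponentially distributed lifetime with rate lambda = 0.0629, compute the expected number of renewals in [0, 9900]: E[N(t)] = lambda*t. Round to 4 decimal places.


lambda = 0.0629
t = 9900
E[N(t)] = lambda * t
E[N(t)] = 0.0629 * 9900
E[N(t)] = 622.71

622.71


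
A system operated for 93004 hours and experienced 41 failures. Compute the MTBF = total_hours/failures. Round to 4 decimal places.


total_hours = 93004
failures = 41
MTBF = 93004 / 41
MTBF = 2268.3902

2268.3902


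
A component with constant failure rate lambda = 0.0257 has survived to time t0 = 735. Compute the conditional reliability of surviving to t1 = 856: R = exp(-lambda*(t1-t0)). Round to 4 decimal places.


lambda = 0.0257
t0 = 735, t1 = 856
t1 - t0 = 121
lambda * (t1-t0) = 0.0257 * 121 = 3.1097
R = exp(-3.1097)
R = 0.0446

0.0446


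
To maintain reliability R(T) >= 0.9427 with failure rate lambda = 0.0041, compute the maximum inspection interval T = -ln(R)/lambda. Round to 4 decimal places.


R_target = 0.9427
lambda = 0.0041
-ln(0.9427) = 0.059
T = 0.059 / 0.0041
T = 14.392

14.392


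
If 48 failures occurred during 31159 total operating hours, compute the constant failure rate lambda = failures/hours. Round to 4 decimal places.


failures = 48
total_hours = 31159
lambda = 48 / 31159
lambda = 0.0015

0.0015


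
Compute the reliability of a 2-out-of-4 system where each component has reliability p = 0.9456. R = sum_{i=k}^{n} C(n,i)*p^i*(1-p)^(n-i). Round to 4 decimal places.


k = 2, n = 4, p = 0.9456
i=2: C(4,2)=6 * 0.9456^2 * 0.0544^2 = 0.0159
i=3: C(4,3)=4 * 0.9456^3 * 0.0544^1 = 0.184
i=4: C(4,4)=1 * 0.9456^4 * 0.0544^0 = 0.7995
R = sum of terms = 0.9994

0.9994


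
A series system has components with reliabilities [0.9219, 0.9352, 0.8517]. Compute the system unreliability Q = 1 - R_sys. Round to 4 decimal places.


Components: [0.9219, 0.9352, 0.8517]
After component 1: product = 0.9219
After component 2: product = 0.8622
After component 3: product = 0.7343
R_sys = 0.7343
Q = 1 - 0.7343 = 0.2657

0.2657


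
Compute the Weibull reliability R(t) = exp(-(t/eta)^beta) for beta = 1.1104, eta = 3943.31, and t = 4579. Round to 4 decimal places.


beta = 1.1104, eta = 3943.31, t = 4579
t/eta = 4579 / 3943.31 = 1.1612
(t/eta)^beta = 1.1612^1.1104 = 1.1805
R(t) = exp(-1.1805)
R(t) = 0.3071

0.3071


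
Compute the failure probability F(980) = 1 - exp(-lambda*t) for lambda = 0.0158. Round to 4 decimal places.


lambda = 0.0158, t = 980
lambda * t = 15.484
exp(-15.484) = 0.0
F(t) = 1 - 0.0
F(t) = 1.0

1.0


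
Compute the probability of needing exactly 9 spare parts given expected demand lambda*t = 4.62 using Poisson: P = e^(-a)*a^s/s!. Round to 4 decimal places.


a = 4.62, s = 9
e^(-a) = e^(-4.62) = 0.0099
a^s = 4.62^9 = 958909.8505
s! = 362880
P = 0.0099 * 958909.8505 / 362880
P = 0.026

0.026


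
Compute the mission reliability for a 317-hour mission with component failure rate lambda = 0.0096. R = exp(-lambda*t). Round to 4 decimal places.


lambda = 0.0096
mission_time = 317
lambda * t = 0.0096 * 317 = 3.0432
R = exp(-3.0432)
R = 0.0477

0.0477


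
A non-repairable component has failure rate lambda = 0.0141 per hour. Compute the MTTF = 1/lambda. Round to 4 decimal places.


lambda = 0.0141
MTTF = 1 / 0.0141
MTTF = 70.922

70.922


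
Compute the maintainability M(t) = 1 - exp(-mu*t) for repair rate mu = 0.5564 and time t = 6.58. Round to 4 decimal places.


mu = 0.5564, t = 6.58
mu * t = 0.5564 * 6.58 = 3.6611
exp(-3.6611) = 0.0257
M(t) = 1 - 0.0257
M(t) = 0.9743

0.9743


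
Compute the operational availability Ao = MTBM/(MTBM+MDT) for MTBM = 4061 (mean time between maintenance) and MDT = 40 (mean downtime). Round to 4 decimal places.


MTBM = 4061
MDT = 40
MTBM + MDT = 4101
Ao = 4061 / 4101
Ao = 0.9902

0.9902


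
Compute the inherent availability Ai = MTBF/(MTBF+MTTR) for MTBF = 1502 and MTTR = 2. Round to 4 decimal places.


MTBF = 1502
MTTR = 2
MTBF + MTTR = 1504
Ai = 1502 / 1504
Ai = 0.9987

0.9987


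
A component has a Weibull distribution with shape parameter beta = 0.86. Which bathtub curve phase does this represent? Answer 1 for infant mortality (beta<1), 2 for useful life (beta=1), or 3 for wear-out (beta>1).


beta = 0.86
Compare beta to 1:
beta < 1 => infant mortality (phase 1)
beta = 1 => useful life (phase 2)
beta > 1 => wear-out (phase 3)
Since beta = 0.86, this is infant mortality (decreasing failure rate)
Phase = 1

1


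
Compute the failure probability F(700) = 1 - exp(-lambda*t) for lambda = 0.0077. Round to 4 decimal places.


lambda = 0.0077, t = 700
lambda * t = 5.39
exp(-5.39) = 0.0046
F(t) = 1 - 0.0046
F(t) = 0.9954

0.9954


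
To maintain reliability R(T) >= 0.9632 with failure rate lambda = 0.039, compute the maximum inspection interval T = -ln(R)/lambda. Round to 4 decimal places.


R_target = 0.9632
lambda = 0.039
-ln(0.9632) = 0.0375
T = 0.0375 / 0.039
T = 0.9614

0.9614


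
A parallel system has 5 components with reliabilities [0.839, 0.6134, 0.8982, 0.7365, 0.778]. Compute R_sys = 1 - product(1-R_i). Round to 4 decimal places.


Components: [0.839, 0.6134, 0.8982, 0.7365, 0.778]
(1 - 0.839) = 0.161, running product = 0.161
(1 - 0.6134) = 0.3866, running product = 0.0622
(1 - 0.8982) = 0.1018, running product = 0.0063
(1 - 0.7365) = 0.2635, running product = 0.0017
(1 - 0.778) = 0.222, running product = 0.0004
Product of (1-R_i) = 0.0004
R_sys = 1 - 0.0004 = 0.9996

0.9996


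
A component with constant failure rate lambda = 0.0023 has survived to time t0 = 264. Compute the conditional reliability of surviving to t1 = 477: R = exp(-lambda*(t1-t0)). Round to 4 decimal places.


lambda = 0.0023
t0 = 264, t1 = 477
t1 - t0 = 213
lambda * (t1-t0) = 0.0023 * 213 = 0.4899
R = exp(-0.4899)
R = 0.6127

0.6127


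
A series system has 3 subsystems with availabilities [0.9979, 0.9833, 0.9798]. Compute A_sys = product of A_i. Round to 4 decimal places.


Subsystems: [0.9979, 0.9833, 0.9798]
After subsystem 1 (A=0.9979): product = 0.9979
After subsystem 2 (A=0.9833): product = 0.9812
After subsystem 3 (A=0.9798): product = 0.9614
A_sys = 0.9614

0.9614


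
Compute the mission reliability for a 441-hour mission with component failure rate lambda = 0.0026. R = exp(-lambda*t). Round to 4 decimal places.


lambda = 0.0026
mission_time = 441
lambda * t = 0.0026 * 441 = 1.1466
R = exp(-1.1466)
R = 0.3177

0.3177


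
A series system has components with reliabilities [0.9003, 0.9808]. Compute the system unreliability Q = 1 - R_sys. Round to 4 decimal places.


Components: [0.9003, 0.9808]
After component 1: product = 0.9003
After component 2: product = 0.883
R_sys = 0.883
Q = 1 - 0.883 = 0.117

0.117
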